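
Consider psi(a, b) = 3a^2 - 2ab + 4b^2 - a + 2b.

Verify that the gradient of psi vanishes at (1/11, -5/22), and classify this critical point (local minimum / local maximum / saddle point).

local minimum

∇psi = (6a - 2b - 1, -2a + 8b + 2); substituting (1/11, -5/22) gives ∇psi = (0, 0), so (1/11, -5/22) is indeed a critical point.
The Hessian of psi is constant: H = [[6, -2], [-2, 8]].
det(H) = 6·8 − (-2)² = 44.
det(H) > 0 and tr(H) = 14 > 0, so H is positive definite and the point is a local minimum.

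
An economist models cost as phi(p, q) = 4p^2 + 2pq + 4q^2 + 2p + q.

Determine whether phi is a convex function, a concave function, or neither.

convex

phi is quadratic, so its Hessian is the constant matrix H = [[8, 2], [2, 8]].
det(H) = 60, tr(H) = 16.
det(H) > 0 and tr(H) > 0, so H is positive definite everywhere: convex.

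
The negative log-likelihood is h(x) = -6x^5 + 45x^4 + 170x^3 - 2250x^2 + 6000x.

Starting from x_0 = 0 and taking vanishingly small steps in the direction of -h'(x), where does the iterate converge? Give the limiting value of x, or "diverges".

h'(x) = -30(x - 5)(x - 4)(x - 2)(x + 5), so h'(0) = 6000.
Gradient descent moves in the -h' direction, i.e. x is decreasing.
The nearest critical point in that direction is x = -5, where h'' = 18900 > 0 (a local minimum). The iterate converges there.

-5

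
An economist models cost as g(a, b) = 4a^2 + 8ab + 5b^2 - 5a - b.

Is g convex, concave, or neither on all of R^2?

g is quadratic, so its Hessian is the constant matrix H = [[8, 8], [8, 10]].
det(H) = 16, tr(H) = 18.
det(H) > 0 and tr(H) > 0, so H is positive definite everywhere: convex.

convex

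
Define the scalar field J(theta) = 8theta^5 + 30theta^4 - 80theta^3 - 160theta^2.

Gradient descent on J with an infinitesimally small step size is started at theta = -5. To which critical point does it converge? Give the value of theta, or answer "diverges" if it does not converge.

diverges

J'(theta) = 40theta(theta - 2)(theta + 1)(theta + 4), so J'(-5) = 5600.
Gradient descent moves in the -J' direction, i.e. theta is decreasing.
There is no critical point below theta=-5, and J' keeps the same sign, so the iterate runs off to −∞.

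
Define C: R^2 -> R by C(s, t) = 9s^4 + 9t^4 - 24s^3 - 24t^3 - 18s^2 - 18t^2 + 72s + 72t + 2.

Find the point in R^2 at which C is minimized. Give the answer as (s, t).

C(s,t) separates as P(s) + Q(t) + 2, so its minimum is min P + min Q + 2.
P'(s) = 36(s - 2)(s - 1)(s + 1) vanishes at s ∈ {-1, 1, 2}; Q'(t) = 36(t - 2)(t - 1)(t + 1) vanishes at t ∈ {-1, 1, 2}.
Local minima of P (where P''>0): P(-1)=-57, P(2)=24. Local minima of Q: Q(-1)=-57, Q(2)=24.
So the global minimum of C is P(-1) + Q(-1) + 2 = -57 − 57 + 2 = -112, attained at (-1, -1).

(-1, -1)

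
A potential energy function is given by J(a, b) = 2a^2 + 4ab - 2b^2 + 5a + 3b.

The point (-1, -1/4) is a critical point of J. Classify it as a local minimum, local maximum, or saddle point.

The Hessian of J is constant: H = [[4, 4], [4, -4]].
det(H) = 4·(-4) − 4² = -32.
Since det(H) < 0, H is indefinite and the critical point is a saddle point.

saddle point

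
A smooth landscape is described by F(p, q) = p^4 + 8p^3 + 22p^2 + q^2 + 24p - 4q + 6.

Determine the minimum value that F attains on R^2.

F(p,q) separates as A(p) + B(q) + 6, so its minimum is min A + min B + 6.
A'(p) = 4(p + 1)(p + 2)(p + 3) vanishes at p ∈ {-3, -2, -1}; B'(q) = 2q - 4 vanishes at q ∈ {2}.
Local minima of A (where A''>0): A(-3)=-9, A(-1)=-9. Local minima of B: B(2)=-4.
So the global minimum of F is A(-3) + B(2) + 6 = -9 − 4 + 6 = -7, attained at (-3, 2).

-7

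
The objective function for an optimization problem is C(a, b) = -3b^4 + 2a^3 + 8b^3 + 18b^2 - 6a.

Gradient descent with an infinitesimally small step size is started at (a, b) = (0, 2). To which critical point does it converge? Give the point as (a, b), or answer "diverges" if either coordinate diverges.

(1, 0)

C is separable, so gradient descent decouples: a follows -∂C/∂a, b follows -∂C/∂b.
∂C/∂a = 6(a - 1)(a + 1); at a=0 this is -6, so a increases.
∂C/∂b = -12b(b - 3)(b + 1); at b=2 this is 72, so b decreases.
a converges to its nearest critical value 1 (a local min of the a-part); b converges to 0. The iterate converges to (1, 0).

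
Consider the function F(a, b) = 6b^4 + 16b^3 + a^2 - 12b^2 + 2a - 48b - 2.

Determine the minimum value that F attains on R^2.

-41

F(a,b) separates as P(a) + Q(b) − 2, so its minimum is min P + min Q − 2.
P'(a) = 2a + 2 vanishes at a ∈ {-1}; Q'(b) = 24(b - 1)(b + 1)(b + 2) vanishes at b ∈ {-2, -1, 1}.
Local minima of P (where P''>0): P(-1)=-1. Local minima of Q: Q(-2)=16, Q(1)=-38.
So the global minimum of F is P(-1) + Q(1) − 2 = -1 − 38 − 2 = -41, attained at (-1, 1).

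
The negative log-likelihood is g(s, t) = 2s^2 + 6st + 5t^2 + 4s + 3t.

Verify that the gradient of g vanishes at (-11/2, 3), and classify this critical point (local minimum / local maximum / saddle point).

∇g = (4s + 6t + 4, 6s + 10t + 3); substituting (-11/2, 3) gives ∇g = (0, 0), so (-11/2, 3) is indeed a critical point.
The Hessian of g is constant: H = [[4, 6], [6, 10]].
det(H) = 4·10 − 6² = 4.
det(H) > 0 and tr(H) = 14 > 0, so H is positive definite and the point is a local minimum.

local minimum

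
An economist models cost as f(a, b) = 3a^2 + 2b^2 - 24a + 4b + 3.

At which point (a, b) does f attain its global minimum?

f(a,b) separates as P(a) + Q(b) + 3, so its minimum is min P + min Q + 3.
P'(a) = 6a - 24 vanishes at a ∈ {4}; Q'(b) = 4b + 4 vanishes at b ∈ {-1}.
Local minima of P (where P''>0): P(4)=-48. Local minima of Q: Q(-1)=-2.
So the global minimum of f is P(4) + Q(-1) + 3 = -48 − 2 + 3 = -47, attained at (4, -1).

(4, -1)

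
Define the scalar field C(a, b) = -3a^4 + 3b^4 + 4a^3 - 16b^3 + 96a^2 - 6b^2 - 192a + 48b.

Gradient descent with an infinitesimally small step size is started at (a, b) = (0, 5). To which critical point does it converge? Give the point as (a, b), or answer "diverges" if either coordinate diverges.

(1, 4)

C is separable, so gradient descent decouples: a follows -∂C/∂a, b follows -∂C/∂b.
∂C/∂a = -12(a - 4)(a - 1)(a + 4); at a=0 this is -192, so a increases.
∂C/∂b = 12(b - 4)(b - 1)(b + 1); at b=5 this is 288, so b decreases.
a converges to its nearest critical value 1 (a local min of the a-part); b converges to 4. The iterate converges to (1, 4).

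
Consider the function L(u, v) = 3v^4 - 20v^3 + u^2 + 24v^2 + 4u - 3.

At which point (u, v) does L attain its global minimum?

L(u,v) separates as P(u) + Q(v) − 3, so its minimum is min P + min Q − 3.
P'(u) = 2u + 4 vanishes at u ∈ {-2}; Q'(v) = 12v(v - 4)(v - 1) vanishes at v ∈ {0, 1, 4}.
Local minima of P (where P''>0): P(-2)=-4. Local minima of Q: Q(0)=0, Q(4)=-128.
So the global minimum of L is P(-2) + Q(4) − 3 = -4 − 128 − 3 = -135, attained at (-2, 4).

(-2, 4)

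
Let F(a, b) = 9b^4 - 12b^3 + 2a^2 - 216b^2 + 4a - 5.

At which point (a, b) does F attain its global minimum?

F(a,b) separates as P(a) + Q(b) − 5, so its minimum is min P + min Q − 5.
P'(a) = 4a + 4 vanishes at a ∈ {-1}; Q'(b) = 36b(b - 4)(b + 3) vanishes at b ∈ {-3, 0, 4}.
Local minima of P (where P''>0): P(-1)=-2. Local minima of Q: Q(-3)=-891, Q(4)=-1920.
So the global minimum of F is P(-1) + Q(4) − 5 = -2 − 1920 − 5 = -1927, attained at (-1, 4).

(-1, 4)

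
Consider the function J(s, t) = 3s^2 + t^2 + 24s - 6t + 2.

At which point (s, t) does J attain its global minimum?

J(s,t) separates as P(s) + Q(t) + 2, so its minimum is min P + min Q + 2.
P'(s) = 6s + 24 vanishes at s ∈ {-4}; Q'(t) = 2(t - 3) vanishes at t ∈ {3}.
Local minima of P (where P''>0): P(-4)=-48. Local minima of Q: Q(3)=-9.
So the global minimum of J is P(-4) + Q(3) + 2 = -48 − 9 + 2 = -55, attained at (-4, 3).

(-4, 3)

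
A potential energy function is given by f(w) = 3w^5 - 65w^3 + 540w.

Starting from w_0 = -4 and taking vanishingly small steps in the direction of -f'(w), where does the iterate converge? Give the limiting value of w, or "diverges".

f'(w) = 15(w - 3)(w - 2)(w + 2)(w + 3), so f'(-4) = 1260.
Gradient descent moves in the -f' direction, i.e. w is decreasing.
There is no critical point below w=-4, and f' keeps the same sign, so the iterate runs off to −∞.

diverges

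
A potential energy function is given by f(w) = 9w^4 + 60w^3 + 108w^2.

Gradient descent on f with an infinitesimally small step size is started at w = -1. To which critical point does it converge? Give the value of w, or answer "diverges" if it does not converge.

f'(w) = 36w(w + 2)(w + 3), so f'(-1) = -72.
Gradient descent moves in the -f' direction, i.e. w is increasing.
The nearest critical point in that direction is w = 0, where f'' = 216 > 0 (a local minimum). The iterate converges there.

0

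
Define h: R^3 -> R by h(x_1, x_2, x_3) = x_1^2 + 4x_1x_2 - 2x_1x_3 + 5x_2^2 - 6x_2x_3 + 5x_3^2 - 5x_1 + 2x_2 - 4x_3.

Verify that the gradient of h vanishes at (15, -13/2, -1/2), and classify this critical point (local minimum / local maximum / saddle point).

local minimum

∇h = (2x_1 + 4x_2 - 2x_3 - 5, 4x_1 + 10x_2 - 6x_3 + 2, -2x_1 - 6x_2 + 10x_3 - 4); substituting (15, -13/2, -1/2) gives ∇h = (0, 0, 0), so (15, -13/2, -1/2) is indeed a critical point.
The Hessian is constant: H = [[2, 4, -2], [4, 10, -6], [-2, -6, 10]].
Leading principal minors: Δ₁ = 2, Δ₂ = 4, Δ₃ = 24.
All leading minors are positive, so H is positive definite: a local minimum.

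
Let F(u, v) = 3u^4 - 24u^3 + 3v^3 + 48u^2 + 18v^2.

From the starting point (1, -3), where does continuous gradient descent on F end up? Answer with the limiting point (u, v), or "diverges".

(0, 0)

F is separable, so gradient descent decouples: u follows -∂F/∂u, v follows -∂F/∂v.
∂F/∂u = 12u(u - 4)(u - 2); at u=1 this is 36, so u decreases.
∂F/∂v = 9v(v + 4); at v=-3 this is -27, so v increases.
u converges to its nearest critical value 0 (a local min of the u-part); v converges to 0. The iterate converges to (0, 0).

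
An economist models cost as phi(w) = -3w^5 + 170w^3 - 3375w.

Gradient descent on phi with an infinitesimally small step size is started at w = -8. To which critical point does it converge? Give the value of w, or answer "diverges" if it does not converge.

phi'(w) = -15(w - 5)(w - 3)(w + 3)(w + 5), so phi'(-8) = -32175.
Gradient descent moves in the -phi' direction, i.e. w is increasing.
The nearest critical point in that direction is w = -5, where phi'' = 2400 > 0 (a local minimum). The iterate converges there.

-5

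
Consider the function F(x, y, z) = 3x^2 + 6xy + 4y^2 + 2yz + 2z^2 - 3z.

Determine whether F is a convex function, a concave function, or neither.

convex

F is quadratic, so its Hessian is the constant matrix H = [[6, 6, 0], [6, 8, 2], [0, 2, 4]].
Leading principal minors: 6, 12, 24.
All positive ⇒ H ≻ 0 ⇒ convex.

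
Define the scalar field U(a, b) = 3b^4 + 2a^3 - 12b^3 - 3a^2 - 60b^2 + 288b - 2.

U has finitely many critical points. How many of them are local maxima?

1

U separates as a function of a plus a function of b, so ∇U=0 decouples.
∂U/∂a = 6a(a - 1) = 0 at a ∈ {0, 1}; ∂U/∂b = 12(b - 4)(b - 2)(b + 3) = 0 at b ∈ {-3, 2, 4}.
The Hessian is diagonal: diag(U_aa, U_bb). Second derivatives: U_aa(0)=-6, U_aa(1)=6; U_bb(-3)=420, U_bb(2)=-120, U_bb(4)=168.
Local maxima occur where both diagonal entries negative: (0, 2). Count: 1.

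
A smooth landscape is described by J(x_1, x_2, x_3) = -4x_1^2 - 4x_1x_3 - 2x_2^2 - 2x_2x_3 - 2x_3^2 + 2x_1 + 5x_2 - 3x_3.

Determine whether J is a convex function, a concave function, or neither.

concave

J is quadratic, so its Hessian is the constant matrix H = [[-8, 0, -4], [0, -4, -2], [-4, -2, -4]].
Leading principal minors: -8, 32, -32.
Signs alternate −, +, − ⇒ H ≺ 0 ⇒ concave.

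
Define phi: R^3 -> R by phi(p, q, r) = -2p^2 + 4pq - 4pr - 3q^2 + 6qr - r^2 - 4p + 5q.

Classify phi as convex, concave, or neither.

phi is quadratic, so its Hessian is the constant matrix H = [[-4, 4, -4], [4, -6, 6], [-4, 6, -2]].
Leading principal minors: -4, 8, 32.
Neither pattern holds ⇒ H is indefinite ⇒ neither convex nor concave.

neither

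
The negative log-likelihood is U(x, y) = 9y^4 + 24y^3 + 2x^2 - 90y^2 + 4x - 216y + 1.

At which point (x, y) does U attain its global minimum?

U(x,y) separates as P(x) + Q(y) + 1, so its minimum is min P + min Q + 1.
P'(x) = 4x + 4 vanishes at x ∈ {-1}; Q'(y) = 36(y - 2)(y + 1)(y + 3) vanishes at y ∈ {-3, -1, 2}.
Local minima of P (where P''>0): P(-1)=-2. Local minima of Q: Q(-3)=-81, Q(2)=-456.
So the global minimum of U is P(-1) + Q(2) + 1 = -2 − 456 + 1 = -457, attained at (-1, 2).

(-1, 2)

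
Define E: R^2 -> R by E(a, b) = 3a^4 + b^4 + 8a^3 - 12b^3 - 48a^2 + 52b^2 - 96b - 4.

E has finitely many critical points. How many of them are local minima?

E separates as a function of a plus a function of b, so ∇E=0 decouples.
∂E/∂a = 12a(a - 2)(a + 4) = 0 at a ∈ {-4, 0, 2}; ∂E/∂b = 4(b - 4)(b - 3)(b - 2) = 0 at b ∈ {2, 3, 4}.
The Hessian is diagonal: diag(E_aa, E_bb). Second derivatives: E_aa(-4)=288, E_aa(0)=-96, E_aa(2)=144; E_bb(2)=8, E_bb(3)=-4, E_bb(4)=8.
Local minima occur where both diagonal entries positive: (-4, 2), (-4, 4), (2, 2), (2, 4). Count: 4.

4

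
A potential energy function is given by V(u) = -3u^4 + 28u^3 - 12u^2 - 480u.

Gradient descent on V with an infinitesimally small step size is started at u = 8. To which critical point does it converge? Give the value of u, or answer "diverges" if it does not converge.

V'(u) = -12(u - 5)(u - 4)(u + 2), so V'(8) = -1440.
Gradient descent moves in the -V' direction, i.e. u is increasing.
There is no critical point above u=8, and V' keeps the same sign, so the iterate runs off to +∞.

diverges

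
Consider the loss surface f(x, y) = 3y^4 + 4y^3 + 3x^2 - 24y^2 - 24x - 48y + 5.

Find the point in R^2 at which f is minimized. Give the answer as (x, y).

f(x,y) separates as P(x) + Q(y) + 5, so its minimum is min P + min Q + 5.
P'(x) = 6x - 24 vanishes at x ∈ {4}; Q'(y) = 12(y - 2)(y + 1)(y + 2) vanishes at y ∈ {-2, -1, 2}.
Local minima of P (where P''>0): P(4)=-48. Local minima of Q: Q(-2)=16, Q(2)=-112.
So the global minimum of f is P(4) + Q(2) + 5 = -48 − 112 + 5 = -155, attained at (4, 2).

(4, 2)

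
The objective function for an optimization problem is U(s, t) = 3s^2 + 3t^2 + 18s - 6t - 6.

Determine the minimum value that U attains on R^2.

-36

U(s,t) separates as P(s) + Q(t) − 6, so its minimum is min P + min Q − 6.
P'(s) = 6s + 18 vanishes at s ∈ {-3}; Q'(t) = 6(t - 1) vanishes at t ∈ {1}.
Local minima of P (where P''>0): P(-3)=-27. Local minima of Q: Q(1)=-3.
So the global minimum of U is P(-3) + Q(1) − 6 = -27 − 3 − 6 = -36, attained at (-3, 1).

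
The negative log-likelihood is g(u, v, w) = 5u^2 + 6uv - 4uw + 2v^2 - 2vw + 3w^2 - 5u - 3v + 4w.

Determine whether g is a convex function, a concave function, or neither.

convex

g is quadratic, so its Hessian is the constant matrix H = [[10, 6, -4], [6, 4, -2], [-4, -2, 6]].
Leading principal minors: 10, 4, 16.
All positive ⇒ H ≻ 0 ⇒ convex.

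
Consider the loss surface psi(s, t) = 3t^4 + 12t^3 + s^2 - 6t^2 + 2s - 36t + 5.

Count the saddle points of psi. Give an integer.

1

psi separates as a function of s plus a function of t, so ∇psi=0 decouples.
∂psi/∂s = 2(s + 1) = 0 at s ∈ {-1}; ∂psi/∂t = 12(t - 1)(t + 1)(t + 3) = 0 at t ∈ {-3, -1, 1}.
The Hessian is diagonal: diag(psi_ss, psi_tt). Second derivatives: psi_ss(-1)=2; psi_tt(-3)=96, psi_tt(-1)=-48, psi_tt(1)=96.
Saddle points occur where the two diagonal entries have opposite signs: (-1, -1). Count: 1.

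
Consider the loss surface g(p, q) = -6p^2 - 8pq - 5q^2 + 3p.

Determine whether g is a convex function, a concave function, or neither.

g is quadratic, so its Hessian is the constant matrix H = [[-12, -8], [-8, -10]].
det(H) = 56, tr(H) = -22.
det(H) > 0 and tr(H) < 0, so H is negative definite everywhere: concave.

concave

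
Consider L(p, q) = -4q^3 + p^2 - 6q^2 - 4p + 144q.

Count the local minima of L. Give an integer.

L separates as a function of p plus a function of q, so ∇L=0 decouples.
∂L/∂p = 2(p - 2) = 0 at p ∈ {2}; ∂L/∂q = -12(q - 3)(q + 4) = 0 at q ∈ {-4, 3}.
The Hessian is diagonal: diag(L_pp, L_qq). Second derivatives: L_pp(2)=2; L_qq(-4)=84, L_qq(3)=-84.
Local minima occur where both diagonal entries positive: (2, -4). Count: 1.

1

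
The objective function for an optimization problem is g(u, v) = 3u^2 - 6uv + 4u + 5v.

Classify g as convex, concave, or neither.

neither

g is quadratic, so its Hessian is the constant matrix H = [[6, -6], [-6, 0]].
det(H) = -36, tr(H) = 6.
det(H) < 0, so H is indefinite: neither convex nor concave.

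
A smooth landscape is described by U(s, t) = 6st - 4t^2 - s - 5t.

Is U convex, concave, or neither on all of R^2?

neither

U is quadratic, so its Hessian is the constant matrix H = [[0, 6], [6, -8]].
det(H) = -36, tr(H) = -8.
det(H) < 0, so H is indefinite: neither convex nor concave.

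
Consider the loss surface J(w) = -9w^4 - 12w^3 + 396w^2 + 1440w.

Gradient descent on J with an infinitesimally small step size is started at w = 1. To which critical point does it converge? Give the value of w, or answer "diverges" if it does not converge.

J'(w) = -36(w - 5)(w + 2)(w + 4), so J'(1) = 2160.
Gradient descent moves in the -J' direction, i.e. w is decreasing.
The nearest critical point in that direction is w = -2, where J'' = 504 > 0 (a local minimum). The iterate converges there.

-2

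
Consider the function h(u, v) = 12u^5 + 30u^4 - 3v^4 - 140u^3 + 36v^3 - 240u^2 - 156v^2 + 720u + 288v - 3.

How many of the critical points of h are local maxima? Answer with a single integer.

4

h separates as a function of u plus a function of v, so ∇h=0 decouples.
∂h/∂u = 60(u - 2)(u - 1)(u + 2)(u + 3) = 0 at u ∈ {-3, -2, 1, 2}; ∂h/∂v = -12(v - 4)(v - 3)(v - 2) = 0 at v ∈ {2, 3, 4}.
The Hessian is diagonal: diag(h_uu, h_vv). Second derivatives: h_uu(-3)=-1200, h_uu(-2)=720, h_uu(1)=-720, h_uu(2)=1200; h_vv(2)=-24, h_vv(3)=12, h_vv(4)=-24.
Local maxima occur where both diagonal entries negative: (-3, 2), (-3, 4), (1, 2), (1, 4). Count: 4.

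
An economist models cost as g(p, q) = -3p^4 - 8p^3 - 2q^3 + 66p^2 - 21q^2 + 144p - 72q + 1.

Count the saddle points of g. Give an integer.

g separates as a function of p plus a function of q, so ∇g=0 decouples.
∂g/∂p = -12(p - 3)(p + 1)(p + 4) = 0 at p ∈ {-4, -1, 3}; ∂g/∂q = -6(q + 3)(q + 4) = 0 at q ∈ {-4, -3}.
The Hessian is diagonal: diag(g_pp, g_qq). Second derivatives: g_pp(-4)=-252, g_pp(-1)=144, g_pp(3)=-336; g_qq(-4)=6, g_qq(-3)=-6.
Saddle points occur where the two diagonal entries have opposite signs: (-4, -4), (-1, -3), (3, -4). Count: 3.

3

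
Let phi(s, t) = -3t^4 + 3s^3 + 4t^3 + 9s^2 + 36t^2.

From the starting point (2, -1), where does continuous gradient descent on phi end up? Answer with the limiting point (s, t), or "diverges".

phi is separable, so gradient descent decouples: s follows -∂phi/∂s, t follows -∂phi/∂t.
∂phi/∂s = 9s(s + 2); at s=2 this is 72, so s decreases.
∂phi/∂t = -12t(t - 3)(t + 2); at t=-1 this is -48, so t increases.
s converges to its nearest critical value 0 (a local min of the s-part); t converges to 0. The iterate converges to (0, 0).

(0, 0)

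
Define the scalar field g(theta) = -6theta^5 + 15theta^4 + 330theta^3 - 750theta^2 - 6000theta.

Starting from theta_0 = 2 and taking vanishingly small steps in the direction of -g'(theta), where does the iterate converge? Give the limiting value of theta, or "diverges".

4

g'(theta) = -30(theta - 5)(theta - 4)(theta + 2)(theta + 5), so g'(2) = -5040.
Gradient descent moves in the -g' direction, i.e. theta is increasing.
The nearest critical point in that direction is theta = 4, where g'' = 1620 > 0 (a local minimum). The iterate converges there.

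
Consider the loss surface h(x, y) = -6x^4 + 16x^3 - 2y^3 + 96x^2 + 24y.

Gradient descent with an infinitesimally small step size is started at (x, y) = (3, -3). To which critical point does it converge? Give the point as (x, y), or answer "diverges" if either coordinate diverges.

h is separable, so gradient descent decouples: x follows -∂h/∂x, y follows -∂h/∂y.
∂h/∂x = -24x(x - 4)(x + 2); at x=3 this is 360, so x decreases.
∂h/∂y = -6(y - 2)(y + 2); at y=-3 this is -30, so y increases.
x converges to its nearest critical value 0 (a local min of the x-part); y converges to -2. The iterate converges to (0, -2).

(0, -2)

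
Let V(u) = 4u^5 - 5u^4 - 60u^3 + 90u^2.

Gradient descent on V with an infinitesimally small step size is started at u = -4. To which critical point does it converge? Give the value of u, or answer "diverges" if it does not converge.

diverges

V'(u) = 20u(u - 3)(u - 1)(u + 3), so V'(-4) = 2800.
Gradient descent moves in the -V' direction, i.e. u is decreasing.
There is no critical point below u=-4, and V' keeps the same sign, so the iterate runs off to −∞.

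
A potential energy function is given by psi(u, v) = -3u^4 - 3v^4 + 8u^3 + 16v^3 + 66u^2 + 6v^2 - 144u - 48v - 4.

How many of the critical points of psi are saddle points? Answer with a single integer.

4

psi separates as a function of u plus a function of v, so ∇psi=0 decouples.
∂psi/∂u = -12(u - 4)(u - 1)(u + 3) = 0 at u ∈ {-3, 1, 4}; ∂psi/∂v = -12(v - 4)(v - 1)(v + 1) = 0 at v ∈ {-1, 1, 4}.
The Hessian is diagonal: diag(psi_uu, psi_vv). Second derivatives: psi_uu(-3)=-336, psi_uu(1)=144, psi_uu(4)=-252; psi_vv(-1)=-120, psi_vv(1)=72, psi_vv(4)=-180.
Saddle points occur where the two diagonal entries have opposite signs: (-3, 1), (1, -1), (1, 4), (4, 1). Count: 4.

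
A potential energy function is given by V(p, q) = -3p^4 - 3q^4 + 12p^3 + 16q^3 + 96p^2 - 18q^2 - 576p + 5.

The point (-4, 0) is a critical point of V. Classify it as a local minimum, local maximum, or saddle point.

local maximum

The mixed partial ∂²V/∂p∂q is 0, so the Hessian at any point is diag(V_pp, V_qq) = diag(12(-3p^2 + 6p + 16), 12(-3q^2 + 8q - 3)).
At (-4, 0): H = diag(-672, -36).
Both eigenvalues are negative, so H is negative definite: a local maximum.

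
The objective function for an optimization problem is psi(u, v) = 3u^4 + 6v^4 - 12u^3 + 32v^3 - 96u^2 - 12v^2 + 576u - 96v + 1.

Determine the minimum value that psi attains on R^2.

psi(u,v) separates as P(u) + Q(v) + 1, so its minimum is min P + min Q + 1.
P'(u) = 12(u - 4)(u - 3)(u + 4) vanishes at u ∈ {-4, 3, 4}; Q'(v) = 24(v - 1)(v + 1)(v + 4) vanishes at v ∈ {-4, -1, 1}.
Local minima of P (where P''>0): P(-4)=-2304, P(4)=768. Local minima of Q: Q(-4)=-320, Q(1)=-70.
So the global minimum of psi is P(-4) + Q(-4) + 1 = -2304 − 320 + 1 = -2623, attained at (-4, -4).

-2623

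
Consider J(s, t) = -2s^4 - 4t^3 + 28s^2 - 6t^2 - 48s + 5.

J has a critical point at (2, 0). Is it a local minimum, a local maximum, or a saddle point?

The mixed partial ∂²J/∂s∂t is 0, so the Hessian at any point is diag(J_ss, J_tt) = diag(8(-3s^2 + 7), -12(2t + 1)).
At (2, 0): H = diag(-40, -12).
Both eigenvalues are negative, so H is negative definite: a local maximum.

local maximum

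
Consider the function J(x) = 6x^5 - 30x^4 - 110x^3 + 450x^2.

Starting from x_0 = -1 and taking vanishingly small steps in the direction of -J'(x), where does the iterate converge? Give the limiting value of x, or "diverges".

0

J'(x) = 30x(x - 5)(x - 2)(x + 3), so J'(-1) = -1080.
Gradient descent moves in the -J' direction, i.e. x is increasing.
The nearest critical point in that direction is x = 0, where J'' = 900 > 0 (a local minimum). The iterate converges there.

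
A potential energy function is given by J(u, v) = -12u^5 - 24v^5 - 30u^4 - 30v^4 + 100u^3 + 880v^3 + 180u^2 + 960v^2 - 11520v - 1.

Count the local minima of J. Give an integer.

4

J separates as a function of u plus a function of v, so ∇J=0 decouples.
∂J/∂u = -60u(u - 2)(u + 1)(u + 3) = 0 at u ∈ {-3, -1, 0, 2}; ∂J/∂v = -120(v - 4)(v - 2)(v + 3)(v + 4) = 0 at v ∈ {-4, -3, 2, 4}.
The Hessian is diagonal: diag(J_uu, J_vv). Second derivatives: J_uu(-3)=1800, J_uu(-1)=-360, J_uu(0)=360, J_uu(2)=-1800; J_vv(-4)=5760, J_vv(-3)=-4200, J_vv(2)=7200, J_vv(4)=-13440.
Local minima occur where both diagonal entries positive: (-3, -4), (-3, 2), (0, -4), (0, 2). Count: 4.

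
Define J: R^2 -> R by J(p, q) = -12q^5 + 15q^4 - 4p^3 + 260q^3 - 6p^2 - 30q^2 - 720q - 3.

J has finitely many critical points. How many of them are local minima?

J separates as a function of p plus a function of q, so ∇J=0 decouples.
∂J/∂p = -12p(p + 1) = 0 at p ∈ {-1, 0}; ∂J/∂q = -60(q - 4)(q - 1)(q + 1)(q + 3) = 0 at q ∈ {-3, -1, 1, 4}.
The Hessian is diagonal: diag(J_pp, J_qq). Second derivatives: J_pp(-1)=12, J_pp(0)=-12; J_qq(-3)=3360, J_qq(-1)=-1200, J_qq(1)=1440, J_qq(4)=-6300.
Local minima occur where both diagonal entries positive: (-1, -3), (-1, 1). Count: 2.

2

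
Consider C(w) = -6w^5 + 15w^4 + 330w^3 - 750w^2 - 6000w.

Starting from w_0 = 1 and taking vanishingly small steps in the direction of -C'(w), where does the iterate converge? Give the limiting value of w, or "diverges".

C'(w) = -30(w - 5)(w - 4)(w + 2)(w + 5), so C'(1) = -6480.
Gradient descent moves in the -C' direction, i.e. w is increasing.
The nearest critical point in that direction is w = 4, where C'' = 1620 > 0 (a local minimum). The iterate converges there.

4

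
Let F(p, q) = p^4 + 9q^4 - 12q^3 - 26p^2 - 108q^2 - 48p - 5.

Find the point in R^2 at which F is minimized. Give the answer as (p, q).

F(p,q) separates as A(p) + B(q) − 5, so its minimum is min A + min B − 5.
A'(p) = 4(p - 4)(p + 1)(p + 3) vanishes at p ∈ {-3, -1, 4}; B'(q) = 36q(q - 3)(q + 2) vanishes at q ∈ {-2, 0, 3}.
Local minima of A (where A''>0): A(-3)=-9, A(4)=-352. Local minima of B: B(-2)=-192, B(3)=-567.
So the global minimum of F is A(4) + B(3) − 5 = -352 − 567 − 5 = -924, attained at (4, 3).

(4, 3)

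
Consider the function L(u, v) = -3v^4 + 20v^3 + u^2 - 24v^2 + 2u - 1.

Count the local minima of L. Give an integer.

1

L separates as a function of u plus a function of v, so ∇L=0 decouples.
∂L/∂u = 2(u + 1) = 0 at u ∈ {-1}; ∂L/∂v = -12v(v - 4)(v - 1) = 0 at v ∈ {0, 1, 4}.
The Hessian is diagonal: diag(L_uu, L_vv). Second derivatives: L_uu(-1)=2; L_vv(0)=-48, L_vv(1)=36, L_vv(4)=-144.
Local minima occur where both diagonal entries positive: (-1, 1). Count: 1.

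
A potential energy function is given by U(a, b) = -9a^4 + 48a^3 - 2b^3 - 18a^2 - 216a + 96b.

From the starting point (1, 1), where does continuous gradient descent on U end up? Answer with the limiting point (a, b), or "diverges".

(2, -4)

U is separable, so gradient descent decouples: a follows -∂U/∂a, b follows -∂U/∂b.
∂U/∂a = -36(a - 3)(a - 2)(a + 1); at a=1 this is -144, so a increases.
∂U/∂b = -6(b - 4)(b + 4); at b=1 this is 90, so b decreases.
a converges to its nearest critical value 2 (a local min of the a-part); b converges to -4. The iterate converges to (2, -4).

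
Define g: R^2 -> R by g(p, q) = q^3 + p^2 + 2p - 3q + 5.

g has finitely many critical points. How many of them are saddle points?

1

g separates as a function of p plus a function of q, so ∇g=0 decouples.
∂g/∂p = 2(p + 1) = 0 at p ∈ {-1}; ∂g/∂q = 3(q - 1)(q + 1) = 0 at q ∈ {-1, 1}.
The Hessian is diagonal: diag(g_pp, g_qq). Second derivatives: g_pp(-1)=2; g_qq(-1)=-6, g_qq(1)=6.
Saddle points occur where the two diagonal entries have opposite signs: (-1, -1). Count: 1.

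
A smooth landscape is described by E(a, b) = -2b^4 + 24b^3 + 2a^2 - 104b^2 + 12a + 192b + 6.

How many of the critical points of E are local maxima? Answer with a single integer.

E separates as a function of a plus a function of b, so ∇E=0 decouples.
∂E/∂a = 4(a + 3) = 0 at a ∈ {-3}; ∂E/∂b = -8(b - 4)(b - 3)(b - 2) = 0 at b ∈ {2, 3, 4}.
The Hessian is diagonal: diag(E_aa, E_bb). Second derivatives: E_aa(-3)=4; E_bb(2)=-16, E_bb(3)=8, E_bb(4)=-16.
Local maxima occur where both diagonal entries negative: none. Count: 0.

0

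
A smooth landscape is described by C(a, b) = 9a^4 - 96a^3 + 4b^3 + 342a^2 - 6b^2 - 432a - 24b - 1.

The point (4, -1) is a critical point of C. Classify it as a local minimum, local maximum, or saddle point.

The mixed partial ∂²C/∂a∂b is 0, so the Hessian at any point is diag(C_aa, C_bb) = diag(36(3a^2 - 16a + 19), 12(2b - 1)).
At (4, -1): H = diag(108, -36).
The eigenvalues have opposite signs, so H is indefinite: a saddle point.

saddle point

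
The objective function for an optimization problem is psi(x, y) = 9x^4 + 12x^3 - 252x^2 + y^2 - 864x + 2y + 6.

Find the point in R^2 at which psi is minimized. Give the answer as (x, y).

(4, -1)

psi(x,y) separates as P(x) + Q(y) + 6, so its minimum is min P + min Q + 6.
P'(x) = 36(x - 4)(x + 2)(x + 3) vanishes at x ∈ {-3, -2, 4}; Q'(y) = 2y + 2 vanishes at y ∈ {-1}.
Local minima of P (where P''>0): P(-3)=729, P(4)=-4416. Local minima of Q: Q(-1)=-1.
So the global minimum of psi is P(4) + Q(-1) + 6 = -4416 − 1 + 6 = -4411, attained at (4, -1).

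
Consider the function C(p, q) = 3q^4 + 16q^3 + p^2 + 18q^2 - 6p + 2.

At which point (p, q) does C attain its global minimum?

(3, -3)

C(p,q) separates as A(p) + B(q) + 2, so its minimum is min A + min B + 2.
A'(p) = 2p - 6 vanishes at p ∈ {3}; B'(q) = 12q(q + 1)(q + 3) vanishes at q ∈ {-3, -1, 0}.
Local minima of A (where A''>0): A(3)=-9. Local minima of B: B(-3)=-27, B(0)=0.
So the global minimum of C is A(3) + B(-3) + 2 = -9 − 27 + 2 = -34, attained at (3, -3).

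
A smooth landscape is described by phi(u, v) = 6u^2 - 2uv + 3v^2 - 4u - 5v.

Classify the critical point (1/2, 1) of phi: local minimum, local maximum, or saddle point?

The Hessian of phi is constant: H = [[12, -2], [-2, 6]].
det(H) = 12·6 − (-2)² = 68.
det(H) > 0 and tr(H) = 18 > 0, so H is positive definite and the point is a local minimum.

local minimum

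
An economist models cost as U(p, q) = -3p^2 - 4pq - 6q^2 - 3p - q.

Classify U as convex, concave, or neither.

concave

U is quadratic, so its Hessian is the constant matrix H = [[-6, -4], [-4, -12]].
det(H) = 56, tr(H) = -18.
det(H) > 0 and tr(H) < 0, so H is negative definite everywhere: concave.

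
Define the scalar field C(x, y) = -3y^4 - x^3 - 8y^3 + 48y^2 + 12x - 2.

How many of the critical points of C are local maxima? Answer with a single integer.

2

C separates as a function of x plus a function of y, so ∇C=0 decouples.
∂C/∂x = -3(x - 2)(x + 2) = 0 at x ∈ {-2, 2}; ∂C/∂y = -12y(y - 2)(y + 4) = 0 at y ∈ {-4, 0, 2}.
The Hessian is diagonal: diag(C_xx, C_yy). Second derivatives: C_xx(-2)=12, C_xx(2)=-12; C_yy(-4)=-288, C_yy(0)=96, C_yy(2)=-144.
Local maxima occur where both diagonal entries negative: (2, -4), (2, 2). Count: 2.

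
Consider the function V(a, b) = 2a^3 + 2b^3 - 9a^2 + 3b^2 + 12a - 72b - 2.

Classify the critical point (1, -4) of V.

The mixed partial ∂²V/∂a∂b is 0, so the Hessian at any point is diag(V_aa, V_bb) = diag(6(2a - 3), 6(2b + 1)).
At (1, -4): H = diag(-6, -42).
Both eigenvalues are negative, so H is negative definite: a local maximum.

local maximum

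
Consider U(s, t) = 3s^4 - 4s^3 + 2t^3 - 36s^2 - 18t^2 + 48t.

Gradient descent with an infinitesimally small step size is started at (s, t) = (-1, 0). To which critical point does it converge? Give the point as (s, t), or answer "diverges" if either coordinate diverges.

diverges

U is separable, so gradient descent decouples: s follows -∂U/∂s, t follows -∂U/∂t.
∂U/∂s = 12s(s - 3)(s + 2); at s=-1 this is 48, so s decreases.
∂U/∂t = 6(t - 4)(t - 2); at t=0 this is 48, so t decreases.
The t-coordinate has no critical point in that direction and runs off to infinity.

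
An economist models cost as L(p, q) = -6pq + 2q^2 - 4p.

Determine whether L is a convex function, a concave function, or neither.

neither

L is quadratic, so its Hessian is the constant matrix H = [[0, -6], [-6, 4]].
det(H) = -36, tr(H) = 4.
det(H) < 0, so H is indefinite: neither convex nor concave.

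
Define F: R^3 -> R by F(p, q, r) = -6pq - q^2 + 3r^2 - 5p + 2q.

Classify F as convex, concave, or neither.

neither

F is quadratic, so its Hessian is the constant matrix H = [[0, -6, 0], [-6, -2, 0], [0, 0, 6]].
Leading principal minors: 0, -36, -216.
Neither pattern holds ⇒ H is indefinite ⇒ neither convex nor concave.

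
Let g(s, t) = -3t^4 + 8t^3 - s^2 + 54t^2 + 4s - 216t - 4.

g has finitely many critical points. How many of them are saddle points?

g separates as a function of s plus a function of t, so ∇g=0 decouples.
∂g/∂s = -2(s - 2) = 0 at s ∈ {2}; ∂g/∂t = -12(t - 3)(t - 2)(t + 3) = 0 at t ∈ {-3, 2, 3}.
The Hessian is diagonal: diag(g_ss, g_tt). Second derivatives: g_ss(2)=-2; g_tt(-3)=-360, g_tt(2)=60, g_tt(3)=-72.
Saddle points occur where the two diagonal entries have opposite signs: (2, 2). Count: 1.

1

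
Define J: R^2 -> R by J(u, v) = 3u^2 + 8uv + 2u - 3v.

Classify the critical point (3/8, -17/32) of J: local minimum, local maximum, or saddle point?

saddle point

The Hessian of J is constant: H = [[6, 8], [8, 0]].
det(H) = 6·0 − 8² = -64.
Since det(H) < 0, H is indefinite and the critical point is a saddle point.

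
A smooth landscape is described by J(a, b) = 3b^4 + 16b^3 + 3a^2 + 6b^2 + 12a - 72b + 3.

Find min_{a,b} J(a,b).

J(a,b) separates as P(a) + Q(b) + 3, so its minimum is min P + min Q + 3.
P'(a) = 6a + 12 vanishes at a ∈ {-2}; Q'(b) = 12(b - 1)(b + 2)(b + 3) vanishes at b ∈ {-3, -2, 1}.
Local minima of P (where P''>0): P(-2)=-12. Local minima of Q: Q(-3)=81, Q(1)=-47.
So the global minimum of J is P(-2) + Q(1) + 3 = -12 − 47 + 3 = -56, attained at (-2, 1).

-56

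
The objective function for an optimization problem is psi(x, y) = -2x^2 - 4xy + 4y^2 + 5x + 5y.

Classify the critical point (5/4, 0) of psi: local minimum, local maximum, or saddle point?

saddle point

The Hessian of psi is constant: H = [[-4, -4], [-4, 8]].
det(H) = (-4)·8 − (-4)² = -48.
Since det(H) < 0, H is indefinite and the critical point is a saddle point.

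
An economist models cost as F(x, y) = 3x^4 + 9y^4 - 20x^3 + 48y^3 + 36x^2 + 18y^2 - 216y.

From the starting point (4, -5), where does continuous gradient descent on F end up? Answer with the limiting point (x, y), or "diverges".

(3, -3)

F is separable, so gradient descent decouples: x follows -∂F/∂x, y follows -∂F/∂y.
∂F/∂x = 12x(x - 3)(x - 2); at x=4 this is 96, so x decreases.
∂F/∂y = 36(y - 1)(y + 2)(y + 3); at y=-5 this is -1296, so y increases.
x converges to its nearest critical value 3 (a local min of the x-part); y converges to -3. The iterate converges to (3, -3).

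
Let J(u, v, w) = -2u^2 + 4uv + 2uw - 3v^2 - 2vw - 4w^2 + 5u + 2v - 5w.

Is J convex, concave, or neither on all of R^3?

concave

J is quadratic, so its Hessian is the constant matrix H = [[-4, 4, 2], [4, -6, -2], [2, -2, -8]].
Leading principal minors: -4, 8, -56.
Signs alternate −, +, − ⇒ H ≺ 0 ⇒ concave.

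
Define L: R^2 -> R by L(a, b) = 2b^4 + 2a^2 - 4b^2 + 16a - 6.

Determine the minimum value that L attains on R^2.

-40

L(a,b) separates as P(a) + Q(b) − 6, so its minimum is min P + min Q − 6.
P'(a) = 4a + 16 vanishes at a ∈ {-4}; Q'(b) = 8b(b - 1)(b + 1) vanishes at b ∈ {-1, 0, 1}.
Local minima of P (where P''>0): P(-4)=-32. Local minima of Q: Q(-1)=-2, Q(1)=-2.
So the global minimum of L is P(-4) + Q(-1) − 6 = -32 − 2 − 6 = -40, attained at (-4, -1).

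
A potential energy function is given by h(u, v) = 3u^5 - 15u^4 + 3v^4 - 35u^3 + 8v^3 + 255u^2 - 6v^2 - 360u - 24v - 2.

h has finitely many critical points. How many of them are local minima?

4

h separates as a function of u plus a function of v, so ∇h=0 decouples.
∂h/∂u = 15(u - 4)(u - 2)(u - 1)(u + 3) = 0 at u ∈ {-3, 1, 2, 4}; ∂h/∂v = 12(v - 1)(v + 1)(v + 2) = 0 at v ∈ {-2, -1, 1}.
The Hessian is diagonal: diag(h_uu, h_vv). Second derivatives: h_uu(-3)=-2100, h_uu(1)=180, h_uu(2)=-150, h_uu(4)=630; h_vv(-2)=36, h_vv(-1)=-24, h_vv(1)=72.
Local minima occur where both diagonal entries positive: (1, -2), (1, 1), (4, -2), (4, 1). Count: 4.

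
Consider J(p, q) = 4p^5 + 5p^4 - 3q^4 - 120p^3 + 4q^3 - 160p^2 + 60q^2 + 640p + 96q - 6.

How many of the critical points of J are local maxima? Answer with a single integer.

J separates as a function of p plus a function of q, so ∇J=0 decouples.
∂J/∂p = 20(p - 4)(p - 1)(p + 2)(p + 4) = 0 at p ∈ {-4, -2, 1, 4}; ∂J/∂q = -12(q - 4)(q + 1)(q + 2) = 0 at q ∈ {-2, -1, 4}.
The Hessian is diagonal: diag(J_pp, J_qq). Second derivatives: J_pp(-4)=-1600, J_pp(-2)=720, J_pp(1)=-900, J_pp(4)=2880; J_qq(-2)=-72, J_qq(-1)=60, J_qq(4)=-360.
Local maxima occur where both diagonal entries negative: (-4, -2), (-4, 4), (1, -2), (1, 4). Count: 4.

4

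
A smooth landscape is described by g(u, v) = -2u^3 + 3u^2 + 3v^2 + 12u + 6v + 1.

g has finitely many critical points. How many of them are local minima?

1

g separates as a function of u plus a function of v, so ∇g=0 decouples.
∂g/∂u = -6(u - 2)(u + 1) = 0 at u ∈ {-1, 2}; ∂g/∂v = 6(v + 1) = 0 at v ∈ {-1}.
The Hessian is diagonal: diag(g_uu, g_vv). Second derivatives: g_uu(-1)=18, g_uu(2)=-18; g_vv(-1)=6.
Local minima occur where both diagonal entries positive: (-1, -1). Count: 1.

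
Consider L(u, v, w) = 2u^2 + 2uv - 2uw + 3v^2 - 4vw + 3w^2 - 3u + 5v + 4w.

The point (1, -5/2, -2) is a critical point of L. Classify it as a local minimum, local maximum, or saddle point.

The Hessian is constant: H = [[4, 2, -2], [2, 6, -4], [-2, -4, 6]].
Leading principal minors: Δ₁ = 4, Δ₂ = 20, Δ₃ = 64.
All leading minors are positive, so H is positive definite: a local minimum.

local minimum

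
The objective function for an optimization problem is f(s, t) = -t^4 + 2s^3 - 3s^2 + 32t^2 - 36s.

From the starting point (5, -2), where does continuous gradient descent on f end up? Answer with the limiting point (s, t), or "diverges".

f is separable, so gradient descent decouples: s follows -∂f/∂s, t follows -∂f/∂t.
∂f/∂s = 6(s - 3)(s + 2); at s=5 this is 84, so s decreases.
∂f/∂t = -4t(t - 4)(t + 4); at t=-2 this is -96, so t increases.
s converges to its nearest critical value 3 (a local min of the s-part); t converges to 0. The iterate converges to (3, 0).

(3, 0)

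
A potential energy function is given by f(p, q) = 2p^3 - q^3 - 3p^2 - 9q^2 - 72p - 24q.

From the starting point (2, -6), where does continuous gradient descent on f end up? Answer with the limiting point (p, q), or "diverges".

(4, -4)

f is separable, so gradient descent decouples: p follows -∂f/∂p, q follows -∂f/∂q.
∂f/∂p = 6(p - 4)(p + 3); at p=2 this is -60, so p increases.
∂f/∂q = -3(q + 2)(q + 4); at q=-6 this is -24, so q increases.
p converges to its nearest critical value 4 (a local min of the p-part); q converges to -4. The iterate converges to (4, -4).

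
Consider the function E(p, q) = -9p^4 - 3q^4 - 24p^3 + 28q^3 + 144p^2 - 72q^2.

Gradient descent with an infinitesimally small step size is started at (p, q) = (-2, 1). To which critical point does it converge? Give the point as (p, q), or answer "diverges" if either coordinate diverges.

E is separable, so gradient descent decouples: p follows -∂E/∂p, q follows -∂E/∂q.
∂E/∂p = -36p(p - 2)(p + 4); at p=-2 this is -576, so p increases.
∂E/∂q = -12q(q - 4)(q - 3); at q=1 this is -72, so q increases.
p converges to its nearest critical value 0 (a local min of the p-part); q converges to 3. The iterate converges to (0, 3).

(0, 3)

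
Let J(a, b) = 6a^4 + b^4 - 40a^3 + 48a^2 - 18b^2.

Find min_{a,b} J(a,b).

-337

J(a,b) separates as P(a) + Q(b), so its minimum is min P + min Q.
P'(a) = 24a(a - 4)(a - 1) vanishes at a ∈ {0, 1, 4}; Q'(b) = 4b(b - 3)(b + 3) vanishes at b ∈ {-3, 0, 3}.
Local minima of P (where P''>0): P(0)=0, P(4)=-256. Local minima of Q: Q(-3)=-81, Q(3)=-81.
So the global minimum of J is P(4) + Q(-3) = -256 − 81 = -337, attained at (4, -3).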